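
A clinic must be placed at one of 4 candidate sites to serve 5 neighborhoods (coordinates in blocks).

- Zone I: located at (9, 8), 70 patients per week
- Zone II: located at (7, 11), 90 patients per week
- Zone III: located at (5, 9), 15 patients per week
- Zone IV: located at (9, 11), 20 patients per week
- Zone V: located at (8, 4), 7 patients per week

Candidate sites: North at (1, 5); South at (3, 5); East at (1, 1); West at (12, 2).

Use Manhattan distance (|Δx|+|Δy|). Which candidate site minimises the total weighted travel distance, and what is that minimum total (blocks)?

Total weighted distance at each candidate:
  North (1, 5): total = 2306
  South (3, 5): total = 1902
  East (1, 1): total = 3100
  West (12, 2): total = 2382
Minimum is at South with total 1902 blocks.

South, total 1902 blocks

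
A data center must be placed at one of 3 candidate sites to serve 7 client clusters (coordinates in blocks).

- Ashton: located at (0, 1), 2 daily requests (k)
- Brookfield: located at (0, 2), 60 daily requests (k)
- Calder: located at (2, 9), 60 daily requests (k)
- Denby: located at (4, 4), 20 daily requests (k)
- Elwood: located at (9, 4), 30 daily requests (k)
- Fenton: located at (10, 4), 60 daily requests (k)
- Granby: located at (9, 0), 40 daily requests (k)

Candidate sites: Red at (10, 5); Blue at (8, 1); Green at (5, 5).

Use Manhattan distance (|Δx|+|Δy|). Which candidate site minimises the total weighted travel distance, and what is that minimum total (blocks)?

Green, total 1828 blocks

Total weighted distance at each candidate:
  Red (10, 5): total = 2028
  Blue (8, 1): total = 2036
  Green (5, 5): total = 1828
Minimum is at Green with total 1828 blocks.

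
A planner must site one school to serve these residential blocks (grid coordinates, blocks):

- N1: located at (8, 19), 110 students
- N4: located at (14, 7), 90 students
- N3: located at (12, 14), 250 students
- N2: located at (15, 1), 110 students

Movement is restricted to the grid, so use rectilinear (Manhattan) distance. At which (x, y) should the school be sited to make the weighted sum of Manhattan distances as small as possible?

(12, 14)

Manhattan distance separates: Σwᵢ(|x−xᵢ|+|y−yᵢ|) = Σwᵢ|x−xᵢ| + Σwᵢ|y−yᵢ|, so x and y are optimised independently as 1-D weighted medians.
Total weight W = 560; half = 280.
x-coordinate, sorted with cumulative weight:
  x=8 (N1, w=110) cum 110
  x=12 (N3, w=250) cum 360  ← median
  x=14 (N4, w=90) cum 450
  x=15 (N2, w=110) cum 560
⇒ x* = 12
y-coordinate, sorted with cumulative weight:
  y=1 (N2, w=110) cum 110
  y=7 (N4, w=90) cum 200
  y=14 (N3, w=250) cum 450  ← median
  y=19 (N1, w=110) cum 560
⇒ y* = 14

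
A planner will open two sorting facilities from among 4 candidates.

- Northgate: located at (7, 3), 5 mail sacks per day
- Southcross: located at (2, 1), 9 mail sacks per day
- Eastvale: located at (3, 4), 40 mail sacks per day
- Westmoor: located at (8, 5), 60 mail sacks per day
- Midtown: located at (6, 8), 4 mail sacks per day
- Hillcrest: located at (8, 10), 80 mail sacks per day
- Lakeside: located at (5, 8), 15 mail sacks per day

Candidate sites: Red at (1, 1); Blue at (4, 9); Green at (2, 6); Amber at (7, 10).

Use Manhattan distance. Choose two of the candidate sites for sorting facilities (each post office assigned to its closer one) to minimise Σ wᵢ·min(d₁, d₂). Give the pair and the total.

Evaluate every pair (each demand assigned to the nearer of the two):
  {Green, Amber}: total = 712
  {Red, Amber}: total = 756
  {Blue, Amber}: total = 847
  {Blue, Green}: total = 1067
  {Red, Blue}: total = 1171
  {Red, Green}: total = 1488
Best pair: {Green, Amber} with total 712.

{Green, Amber}, total 712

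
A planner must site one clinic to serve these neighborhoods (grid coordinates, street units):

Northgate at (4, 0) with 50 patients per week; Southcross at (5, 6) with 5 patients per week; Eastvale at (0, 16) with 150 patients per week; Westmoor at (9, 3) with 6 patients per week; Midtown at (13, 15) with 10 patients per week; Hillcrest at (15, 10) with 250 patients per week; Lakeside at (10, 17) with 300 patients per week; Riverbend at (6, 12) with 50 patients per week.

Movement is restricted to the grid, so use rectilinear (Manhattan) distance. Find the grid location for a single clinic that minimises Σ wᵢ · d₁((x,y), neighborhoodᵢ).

Manhattan distance separates: Σwᵢ(|x−xᵢ|+|y−yᵢ|) = Σwᵢ|x−xᵢ| + Σwᵢ|y−yᵢ|, so x and y are optimised independently as 1-D weighted medians.
Total weight W = 821; half = 410.5.
x-coordinate, sorted with cumulative weight:
  x=0 (Eastvale, w=150) cum 150
  x=4 (Northgate, w=50) cum 200
  x=5 (Southcross, w=5) cum 205
  x=6 (Riverbend, w=50) cum 255
  x=9 (Westmoor, w=6) cum 261
  x=10 (Lakeside, w=300) cum 561  ← median
  x=13 (Midtown, w=10) cum 571
  x=15 (Hillcrest, w=250) cum 821
⇒ x* = 10
y-coordinate, sorted with cumulative weight:
  y=0 (Northgate, w=50) cum 50
  y=3 (Westmoor, w=6) cum 56
  y=6 (Southcross, w=5) cum 61
  y=10 (Hillcrest, w=250) cum 311
  y=12 (Riverbend, w=50) cum 361
  y=15 (Midtown, w=10) cum 371
  y=16 (Eastvale, w=150) cum 521  ← median
  y=17 (Lakeside, w=300) cum 821
⇒ y* = 16

(10, 16)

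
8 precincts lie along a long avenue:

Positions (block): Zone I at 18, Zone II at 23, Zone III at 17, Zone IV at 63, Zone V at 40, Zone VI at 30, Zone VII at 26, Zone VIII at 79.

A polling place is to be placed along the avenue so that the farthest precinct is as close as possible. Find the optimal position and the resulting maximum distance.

location 48, max distance 31

The 1-center on a line is the midpoint of the two extreme points: leftmost at 17, rightmost at 79.
Optimal location = (17 + 79)/2 = 48; maximum distance = (79 − 17)/2 = 31.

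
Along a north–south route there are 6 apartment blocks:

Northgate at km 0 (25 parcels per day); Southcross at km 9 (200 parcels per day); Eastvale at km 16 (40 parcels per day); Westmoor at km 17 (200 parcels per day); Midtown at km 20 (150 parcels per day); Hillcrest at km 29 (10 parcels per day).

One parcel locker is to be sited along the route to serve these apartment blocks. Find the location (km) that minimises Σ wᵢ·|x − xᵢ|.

x = 17

For a sum of weighted absolute distances on a line, the optimum is the weighted median (not the mean). Total weight W = 625; half-weight = 312.5.
Sort by position and accumulate weight:
  km 0 (Northgate, w=25) → cum 25
  km 9 (Southcross, w=200) → cum 225
  km 16 (Eastvale, w=40) → cum 265
  km 17 (Westmoor, w=200) → cum 465  ≥ 312.5 → median here
  km 20 (Midtown, w=150) → cum 615
  km 29 (Hillcrest, w=10) → cum 625
Optimal location: km 17.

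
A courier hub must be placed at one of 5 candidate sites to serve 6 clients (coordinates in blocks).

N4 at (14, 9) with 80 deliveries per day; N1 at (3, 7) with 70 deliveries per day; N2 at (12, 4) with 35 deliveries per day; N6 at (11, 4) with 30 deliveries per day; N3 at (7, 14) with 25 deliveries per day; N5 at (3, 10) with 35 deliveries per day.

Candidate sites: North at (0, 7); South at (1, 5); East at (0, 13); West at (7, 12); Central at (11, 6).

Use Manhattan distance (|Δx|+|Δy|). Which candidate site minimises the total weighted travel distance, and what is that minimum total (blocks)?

Central, total 1995 blocks

Total weighted distance at each candidate:
  North (0, 7): total = 2995
  South (1, 5): total = 3010
  East (0, 13): total = 3815
  West (7, 12): total = 2505
  Central (11, 6): total = 1995
Minimum is at Central with total 1995 blocks.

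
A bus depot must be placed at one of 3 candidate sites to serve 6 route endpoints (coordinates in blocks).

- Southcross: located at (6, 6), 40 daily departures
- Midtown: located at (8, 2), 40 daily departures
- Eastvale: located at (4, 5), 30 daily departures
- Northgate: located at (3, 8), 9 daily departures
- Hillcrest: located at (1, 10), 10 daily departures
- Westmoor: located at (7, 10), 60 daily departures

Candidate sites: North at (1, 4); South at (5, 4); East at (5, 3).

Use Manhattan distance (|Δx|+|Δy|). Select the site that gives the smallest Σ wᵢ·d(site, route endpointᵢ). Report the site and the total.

Total weighted distance at each candidate:
  North (1, 4): total = 1594
  South (5, 4): total = 1014
  East (5, 3): total = 1123
Minimum is at South with total 1014 blocks.

South, total 1014 blocks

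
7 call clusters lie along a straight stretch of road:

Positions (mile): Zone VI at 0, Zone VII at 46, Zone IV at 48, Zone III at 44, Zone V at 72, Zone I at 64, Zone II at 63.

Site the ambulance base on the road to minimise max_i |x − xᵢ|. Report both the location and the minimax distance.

location 36, max distance 36

The 1-center on a line is the midpoint of the two extreme points: leftmost at 0, rightmost at 72.
Optimal location = (0 + 72)/2 = 36; maximum distance = (72 − 0)/2 = 36.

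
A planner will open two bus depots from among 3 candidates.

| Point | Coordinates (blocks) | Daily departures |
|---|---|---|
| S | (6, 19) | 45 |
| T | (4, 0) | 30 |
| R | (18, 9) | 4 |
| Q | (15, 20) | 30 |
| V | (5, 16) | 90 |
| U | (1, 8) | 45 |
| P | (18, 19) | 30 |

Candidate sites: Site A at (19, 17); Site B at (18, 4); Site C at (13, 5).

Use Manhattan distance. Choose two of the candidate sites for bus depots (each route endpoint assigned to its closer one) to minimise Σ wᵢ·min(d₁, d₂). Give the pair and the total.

{Site A, Site C}, total 3456

Evaluate every pair (each demand assigned to the nearer of the two):
  {Site A, Site C}: total = 3456
  {Site A, Site B}: total = 3830
  {Site B, Site C}: total = 4730
Best pair: {Site A, Site C} with total 3456.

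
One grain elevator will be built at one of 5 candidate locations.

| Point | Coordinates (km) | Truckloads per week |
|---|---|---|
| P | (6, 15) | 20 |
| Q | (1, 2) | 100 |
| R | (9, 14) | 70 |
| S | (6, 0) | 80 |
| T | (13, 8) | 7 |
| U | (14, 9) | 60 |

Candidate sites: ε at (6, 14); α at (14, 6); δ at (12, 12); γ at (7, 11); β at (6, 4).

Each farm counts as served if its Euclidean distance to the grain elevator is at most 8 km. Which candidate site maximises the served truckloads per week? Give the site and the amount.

Coverage radius r = 8 km; a point is covered iff (Δx)²+(Δy)² ≤ 8² = 64.
  ε (6, 14): covers {P, R} → 90
  α (14, 6): covers {T, U} → 67
  δ (12, 12): covers {P, R, T, U} → 157
  γ (7, 11): covers {P, R, T, U} → 157
  β (6, 4): covers {Q, S} → 180
Maximum coverage at β: 180 truckloads per week.

β, covering 180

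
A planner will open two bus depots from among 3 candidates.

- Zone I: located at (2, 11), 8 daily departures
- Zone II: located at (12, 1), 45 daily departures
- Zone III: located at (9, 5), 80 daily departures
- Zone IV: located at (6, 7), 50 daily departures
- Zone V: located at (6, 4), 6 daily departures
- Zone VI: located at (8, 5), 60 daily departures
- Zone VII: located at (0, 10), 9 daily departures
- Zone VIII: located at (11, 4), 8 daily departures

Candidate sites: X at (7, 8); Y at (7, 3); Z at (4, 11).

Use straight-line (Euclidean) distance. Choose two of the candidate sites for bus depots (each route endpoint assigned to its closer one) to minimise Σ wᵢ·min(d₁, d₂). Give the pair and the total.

{X, Y}, total 827.1

Evaluate every pair (each demand assigned to the nearer of the two):
  {X, Y}: total = 827.1
  {Y, Z}: total = 903.5
  {X, Z}: total = 1059.1
Best pair: {X, Y} with total 827.1.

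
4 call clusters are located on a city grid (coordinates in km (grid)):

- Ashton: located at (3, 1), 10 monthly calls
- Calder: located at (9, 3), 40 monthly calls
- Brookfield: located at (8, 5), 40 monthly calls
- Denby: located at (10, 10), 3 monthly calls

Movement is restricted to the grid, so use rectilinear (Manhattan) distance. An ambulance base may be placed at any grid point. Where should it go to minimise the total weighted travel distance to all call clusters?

Manhattan distance separates: Σwᵢ(|x−xᵢ|+|y−yᵢ|) = Σwᵢ|x−xᵢ| + Σwᵢ|y−yᵢ|, so x and y are optimised independently as 1-D weighted medians.
Total weight W = 93; half = 46.5.
x-coordinate, sorted with cumulative weight:
  x=3 (Ashton, w=10) cum 10
  x=8 (Brookfield, w=40) cum 50  ← median
  x=9 (Calder, w=40) cum 90
  x=10 (Denby, w=3) cum 93
⇒ x* = 8
y-coordinate, sorted with cumulative weight:
  y=1 (Ashton, w=10) cum 10
  y=3 (Calder, w=40) cum 50  ← median
  y=5 (Brookfield, w=40) cum 90
  y=10 (Denby, w=3) cum 93
⇒ y* = 3

(8, 3)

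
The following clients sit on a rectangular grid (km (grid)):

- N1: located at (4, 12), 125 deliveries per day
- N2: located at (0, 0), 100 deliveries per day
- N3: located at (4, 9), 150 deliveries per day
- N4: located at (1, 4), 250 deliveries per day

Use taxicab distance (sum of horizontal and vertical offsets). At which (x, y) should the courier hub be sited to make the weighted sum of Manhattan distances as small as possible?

Manhattan distance separates: Σwᵢ(|x−xᵢ|+|y−yᵢ|) = Σwᵢ|x−xᵢ| + Σwᵢ|y−yᵢ|, so x and y are optimised independently as 1-D weighted medians.
Total weight W = 625; half = 312.5.
x-coordinate, sorted with cumulative weight:
  x=0 (N2, w=100) cum 100
  x=1 (N4, w=250) cum 350  ← median
  x=4 (N1, w=125) cum 475
  x=4 (N3, w=150) cum 625
⇒ x* = 1
y-coordinate, sorted with cumulative weight:
  y=0 (N2, w=100) cum 100
  y=4 (N4, w=250) cum 350  ← median
  y=9 (N3, w=150) cum 500
  y=12 (N1, w=125) cum 625
⇒ y* = 4

(1, 4)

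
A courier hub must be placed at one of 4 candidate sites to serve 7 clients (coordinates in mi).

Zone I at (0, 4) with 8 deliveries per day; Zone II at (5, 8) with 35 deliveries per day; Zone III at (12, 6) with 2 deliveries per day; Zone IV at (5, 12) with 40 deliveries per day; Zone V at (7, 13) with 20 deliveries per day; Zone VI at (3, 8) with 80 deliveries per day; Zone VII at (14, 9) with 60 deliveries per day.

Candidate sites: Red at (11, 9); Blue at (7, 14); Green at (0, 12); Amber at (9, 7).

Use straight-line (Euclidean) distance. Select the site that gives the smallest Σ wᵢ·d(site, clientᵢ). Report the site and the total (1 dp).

Total weighted distance at each candidate:
  Red (11, 9): total = 1522.3
  Blue (7, 14): total = 1564.0
  Green (0, 12): total = 1915.4
  Amber (9, 7): total = 1418.9
Minimum is at Amber with total 1418.9 mi.

Amber, total 1418.9 mi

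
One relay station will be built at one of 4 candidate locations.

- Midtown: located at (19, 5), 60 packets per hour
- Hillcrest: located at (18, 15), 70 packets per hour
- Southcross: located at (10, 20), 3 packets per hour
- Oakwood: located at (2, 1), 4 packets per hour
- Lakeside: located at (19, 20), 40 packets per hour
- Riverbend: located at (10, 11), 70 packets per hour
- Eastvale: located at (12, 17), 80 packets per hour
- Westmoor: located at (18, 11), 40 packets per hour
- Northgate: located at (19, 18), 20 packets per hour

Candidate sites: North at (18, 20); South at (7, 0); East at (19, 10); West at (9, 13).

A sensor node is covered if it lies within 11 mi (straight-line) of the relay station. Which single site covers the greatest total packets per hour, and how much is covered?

East, covering 380

Coverage radius r = 11 mi; a point is covered iff (Δx)²+(Δy)² ≤ 11² = 121.
  North (18, 20): covers {Hillcrest, Southcross, Lakeside, Eastvale, Westmoor, Northgate} → 253
  South (7, 0): covers {Oakwood} → 4
  East (19, 10): covers {Midtown, Hillcrest, Lakeside, Riverbend, Eastvale, Westmoor, Northgate} → 380
  West (9, 13): covers {Hillcrest, Southcross, Riverbend, Eastvale, Westmoor} → 263
Maximum coverage at East: 380 packets per hour.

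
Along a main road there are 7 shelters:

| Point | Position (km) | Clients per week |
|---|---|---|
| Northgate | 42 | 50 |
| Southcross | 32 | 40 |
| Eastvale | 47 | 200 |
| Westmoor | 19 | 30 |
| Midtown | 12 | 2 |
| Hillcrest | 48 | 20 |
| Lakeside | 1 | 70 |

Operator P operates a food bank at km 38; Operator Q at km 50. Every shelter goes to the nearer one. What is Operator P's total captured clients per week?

The indifferent point is the midpoint (38+50)/2 = 44; shelters left of it (closer to Operator P at 38) go to Operator P, those right go to Operator Q.
  Lakeside at 1 (w=70) → Operator P
  Midtown at 12 (w=2) → Operator P
  Westmoor at 19 (w=30) → Operator P
  Southcross at 32 (w=40) → Operator P
  Northgate at 42 (w=50) → Operator P
  Eastvale at 47 (w=200) → Operator Q
  Hillcrest at 48 (w=20) → Operator Q
Operator P captures 192; Operator Q captures 220.

192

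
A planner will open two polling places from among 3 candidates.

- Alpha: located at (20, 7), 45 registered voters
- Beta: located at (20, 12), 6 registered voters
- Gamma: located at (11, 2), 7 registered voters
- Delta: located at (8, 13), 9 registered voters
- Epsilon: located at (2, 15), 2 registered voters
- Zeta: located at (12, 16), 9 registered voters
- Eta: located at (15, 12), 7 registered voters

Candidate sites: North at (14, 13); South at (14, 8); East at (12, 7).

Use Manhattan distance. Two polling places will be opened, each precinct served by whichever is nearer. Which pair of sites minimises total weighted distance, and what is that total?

{North, South}, total 561

Evaluate every pair (each demand assigned to the nearer of the two):
  {North, South}: total = 561
  {North, East}: total = 585
  {South, East}: total = 659
Best pair: {North, South} with total 561.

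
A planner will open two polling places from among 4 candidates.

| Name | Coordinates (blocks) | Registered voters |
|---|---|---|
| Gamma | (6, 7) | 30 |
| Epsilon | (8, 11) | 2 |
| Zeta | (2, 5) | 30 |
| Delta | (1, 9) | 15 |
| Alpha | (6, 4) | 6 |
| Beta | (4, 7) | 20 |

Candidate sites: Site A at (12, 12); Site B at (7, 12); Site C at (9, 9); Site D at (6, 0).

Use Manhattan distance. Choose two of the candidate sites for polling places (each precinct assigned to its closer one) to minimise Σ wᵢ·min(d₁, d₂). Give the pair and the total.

{Site C, Site D}, total 710

Evaluate every pair (each demand assigned to the nearer of the two):
  {Site C, Site D}: total = 710
  {Site B, Site D}: total = 773
  {Site B, Site C}: total = 792
  {Site A, Site C}: total = 794
  {Site A, Site B}: total = 893
  {Site A, Site D}: total = 904
Best pair: {Site C, Site D} with total 710.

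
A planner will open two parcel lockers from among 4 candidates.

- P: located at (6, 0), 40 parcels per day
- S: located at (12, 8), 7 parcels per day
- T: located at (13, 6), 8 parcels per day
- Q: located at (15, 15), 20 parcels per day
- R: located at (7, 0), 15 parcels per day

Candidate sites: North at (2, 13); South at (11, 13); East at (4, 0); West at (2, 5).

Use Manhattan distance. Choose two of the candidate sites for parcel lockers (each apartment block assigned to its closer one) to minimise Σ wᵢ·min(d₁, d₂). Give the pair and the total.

{South, East}, total 359

Evaluate every pair (each demand assigned to the nearer of the two):
  {South, East}: total = 359
  {North, East}: total = 650
  {South, West}: total = 744
  {East, West}: total = 772
  {North, West}: total = 997
  {North, South}: total = 1169
Best pair: {South, East} with total 359.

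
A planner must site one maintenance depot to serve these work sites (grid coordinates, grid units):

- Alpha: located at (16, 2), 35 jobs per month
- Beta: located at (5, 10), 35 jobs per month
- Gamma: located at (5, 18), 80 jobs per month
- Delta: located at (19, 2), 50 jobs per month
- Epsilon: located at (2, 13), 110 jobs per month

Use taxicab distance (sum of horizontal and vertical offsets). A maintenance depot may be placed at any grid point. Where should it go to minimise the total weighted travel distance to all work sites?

(5, 13)

Manhattan distance separates: Σwᵢ(|x−xᵢ|+|y−yᵢ|) = Σwᵢ|x−xᵢ| + Σwᵢ|y−yᵢ|, so x and y are optimised independently as 1-D weighted medians.
Total weight W = 310; half = 155.
x-coordinate, sorted with cumulative weight:
  x=2 (Epsilon, w=110) cum 110
  x=5 (Beta, w=35) cum 145
  x=5 (Gamma, w=80) cum 225  ← median
  x=16 (Alpha, w=35) cum 260
  x=19 (Delta, w=50) cum 310
⇒ x* = 5
y-coordinate, sorted with cumulative weight:
  y=2 (Alpha, w=35) cum 35
  y=2 (Delta, w=50) cum 85
  y=10 (Beta, w=35) cum 120
  y=13 (Epsilon, w=110) cum 230  ← median
  y=18 (Gamma, w=80) cum 310
⇒ y* = 13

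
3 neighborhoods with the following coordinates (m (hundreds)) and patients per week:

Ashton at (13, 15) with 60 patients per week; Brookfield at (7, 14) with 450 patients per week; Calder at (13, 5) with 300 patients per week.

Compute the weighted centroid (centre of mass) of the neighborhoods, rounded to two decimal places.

(9.67, 10.74)

The minimiser of Σwᵢ‖p−pᵢ‖² is the weighted centroid p* = (Σwᵢpᵢ)/(Σwᵢ).
Σwᵢ = 810.
Σwᵢxᵢ = 60·13 + 450·7 + 300·13 = 7830.
Σwᵢyᵢ = 60·15 + 450·14 + 300·5 = 8700.
x* = 7830/810 = 9.67, y* = 8700/810 = 10.74.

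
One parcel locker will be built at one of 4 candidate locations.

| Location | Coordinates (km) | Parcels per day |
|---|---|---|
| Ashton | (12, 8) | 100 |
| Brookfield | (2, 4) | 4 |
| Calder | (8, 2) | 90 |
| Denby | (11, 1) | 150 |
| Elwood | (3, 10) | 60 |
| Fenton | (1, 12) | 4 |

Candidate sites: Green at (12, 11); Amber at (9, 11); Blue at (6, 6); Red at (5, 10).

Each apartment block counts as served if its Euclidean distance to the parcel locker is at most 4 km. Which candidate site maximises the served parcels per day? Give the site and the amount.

Coverage radius r = 4 km; a point is covered iff (Δx)²+(Δy)² ≤ 4² = 16.
  Green (12, 11): covers {Ashton} → 100
  Amber (9, 11): covers {none} → 0
  Blue (6, 6): covers {none} → 0
  Red (5, 10): covers {Elwood} → 60
Maximum coverage at Green: 100 parcels per day.

Green, covering 100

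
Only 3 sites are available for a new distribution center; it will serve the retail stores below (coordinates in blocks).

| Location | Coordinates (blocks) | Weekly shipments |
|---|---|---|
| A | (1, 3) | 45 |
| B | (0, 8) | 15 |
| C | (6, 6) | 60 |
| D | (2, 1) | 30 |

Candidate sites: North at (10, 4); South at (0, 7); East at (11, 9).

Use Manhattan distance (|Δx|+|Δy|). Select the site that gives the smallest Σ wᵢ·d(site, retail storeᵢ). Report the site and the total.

Total weighted distance at each candidate:
  North (10, 4): total = 1350
  South (0, 7): total = 900
  East (11, 9): total = 1890
Minimum is at South with total 900 blocks.

South, total 900 blocks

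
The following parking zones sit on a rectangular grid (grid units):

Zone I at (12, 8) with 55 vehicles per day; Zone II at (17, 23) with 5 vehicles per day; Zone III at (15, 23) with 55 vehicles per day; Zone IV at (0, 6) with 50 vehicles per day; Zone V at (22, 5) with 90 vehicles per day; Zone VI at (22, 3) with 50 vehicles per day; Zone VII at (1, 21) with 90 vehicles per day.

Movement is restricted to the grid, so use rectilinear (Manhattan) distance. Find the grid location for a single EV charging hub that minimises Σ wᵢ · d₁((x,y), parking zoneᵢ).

(15, 8)

Manhattan distance separates: Σwᵢ(|x−xᵢ|+|y−yᵢ|) = Σwᵢ|x−xᵢ| + Σwᵢ|y−yᵢ|, so x and y are optimised independently as 1-D weighted medians.
Total weight W = 395; half = 197.5.
x-coordinate, sorted with cumulative weight:
  x=0 (Zone IV, w=50) cum 50
  x=1 (Zone VII, w=90) cum 140
  x=12 (Zone I, w=55) cum 195
  x=15 (Zone III, w=55) cum 250  ← median
  x=17 (Zone II, w=5) cum 255
  x=22 (Zone V, w=90) cum 345
  x=22 (Zone VI, w=50) cum 395
⇒ x* = 15
y-coordinate, sorted with cumulative weight:
  y=3 (Zone VI, w=50) cum 50
  y=5 (Zone V, w=90) cum 140
  y=6 (Zone IV, w=50) cum 190
  y=8 (Zone I, w=55) cum 245  ← median
  y=21 (Zone VII, w=90) cum 335
  y=23 (Zone II, w=5) cum 340
  y=23 (Zone III, w=55) cum 395
⇒ y* = 8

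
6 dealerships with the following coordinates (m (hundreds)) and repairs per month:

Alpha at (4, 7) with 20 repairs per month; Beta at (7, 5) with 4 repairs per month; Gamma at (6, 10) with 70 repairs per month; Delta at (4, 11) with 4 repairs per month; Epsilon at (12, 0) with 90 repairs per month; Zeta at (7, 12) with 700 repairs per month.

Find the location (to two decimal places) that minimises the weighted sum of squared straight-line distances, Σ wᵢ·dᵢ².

(7.35, 10.48)

The minimiser of Σwᵢ‖p−pᵢ‖² is the weighted centroid p* = (Σwᵢpᵢ)/(Σwᵢ).
Σwᵢ = 888.
Σwᵢxᵢ = 20·4 + 4·7 + 70·6 + 4·4 + 90·12 + 700·7 = 6524.
Σwᵢyᵢ = 20·7 + 4·5 + 70·10 + 4·11 + 90·0 + 700·12 = 9304.
x* = 6524/888 = 7.35, y* = 9304/888 = 10.48.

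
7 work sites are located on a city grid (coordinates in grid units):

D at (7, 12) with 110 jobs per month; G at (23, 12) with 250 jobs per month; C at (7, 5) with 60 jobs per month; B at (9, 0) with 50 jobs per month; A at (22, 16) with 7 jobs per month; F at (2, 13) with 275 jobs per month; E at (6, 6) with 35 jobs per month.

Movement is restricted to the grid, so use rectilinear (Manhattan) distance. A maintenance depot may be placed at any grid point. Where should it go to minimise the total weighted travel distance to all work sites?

Manhattan distance separates: Σwᵢ(|x−xᵢ|+|y−yᵢ|) = Σwᵢ|x−xᵢ| + Σwᵢ|y−yᵢ|, so x and y are optimised independently as 1-D weighted medians.
Total weight W = 787; half = 393.5.
x-coordinate, sorted with cumulative weight:
  x=2 (F, w=275) cum 275
  x=6 (E, w=35) cum 310
  x=7 (D, w=110) cum 420  ← median
  x=7 (C, w=60) cum 480
  x=9 (B, w=50) cum 530
  x=22 (A, w=7) cum 537
  x=23 (G, w=250) cum 787
⇒ x* = 7
y-coordinate, sorted with cumulative weight:
  y=0 (B, w=50) cum 50
  y=5 (C, w=60) cum 110
  y=6 (E, w=35) cum 145
  y=12 (D, w=110) cum 255
  y=12 (G, w=250) cum 505  ← median
  y=13 (F, w=275) cum 780
  y=16 (A, w=7) cum 787
⇒ y* = 12

(7, 12)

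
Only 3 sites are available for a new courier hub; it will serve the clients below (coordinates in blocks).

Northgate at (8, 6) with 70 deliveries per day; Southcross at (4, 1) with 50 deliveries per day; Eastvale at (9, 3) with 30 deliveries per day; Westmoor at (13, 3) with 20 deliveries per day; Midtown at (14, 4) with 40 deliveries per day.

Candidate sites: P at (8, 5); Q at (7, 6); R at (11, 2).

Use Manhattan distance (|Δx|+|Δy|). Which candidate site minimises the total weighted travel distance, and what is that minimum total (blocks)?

P, total 980 blocks

Total weighted distance at each candidate:
  P (8, 5): total = 980
  Q (7, 6): total = 1160
  R (11, 2): total = 1240
Minimum is at P with total 980 blocks.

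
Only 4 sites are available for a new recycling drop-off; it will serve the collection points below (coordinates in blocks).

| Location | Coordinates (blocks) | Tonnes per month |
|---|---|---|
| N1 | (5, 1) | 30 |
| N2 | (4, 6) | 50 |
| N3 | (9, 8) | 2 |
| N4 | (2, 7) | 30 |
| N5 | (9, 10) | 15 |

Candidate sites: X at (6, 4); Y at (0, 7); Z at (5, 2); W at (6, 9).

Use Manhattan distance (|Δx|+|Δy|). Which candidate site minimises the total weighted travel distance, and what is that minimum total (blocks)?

Total weighted distance at each candidate:
  X (6, 4): total = 679
  Y (0, 7): total = 840
  Z (5, 2): total = 720
  W (6, 9): total = 768
Minimum is at X with total 679 blocks.

X, total 679 blocks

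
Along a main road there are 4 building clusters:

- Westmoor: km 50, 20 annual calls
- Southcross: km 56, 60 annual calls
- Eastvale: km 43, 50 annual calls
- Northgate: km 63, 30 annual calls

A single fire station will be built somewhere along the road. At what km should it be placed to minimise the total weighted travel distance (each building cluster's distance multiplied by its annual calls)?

For a sum of weighted absolute distances on a line, the optimum is the weighted median (not the mean). Total weight W = 160; half-weight = 80.
Sort by position and accumulate weight:
  km 43 (Eastvale, w=50) → cum 50
  km 50 (Westmoor, w=20) → cum 70
  km 56 (Southcross, w=60) → cum 130  ≥ 80 → median here
  km 63 (Northgate, w=30) → cum 160
Optimal location: km 56.

x = 56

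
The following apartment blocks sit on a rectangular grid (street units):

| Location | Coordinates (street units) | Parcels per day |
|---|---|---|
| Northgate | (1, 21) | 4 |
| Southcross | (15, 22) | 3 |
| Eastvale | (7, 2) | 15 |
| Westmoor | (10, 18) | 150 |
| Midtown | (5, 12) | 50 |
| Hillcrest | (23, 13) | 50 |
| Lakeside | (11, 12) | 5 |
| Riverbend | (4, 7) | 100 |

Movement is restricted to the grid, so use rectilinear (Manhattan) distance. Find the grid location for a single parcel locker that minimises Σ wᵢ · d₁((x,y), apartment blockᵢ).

Manhattan distance separates: Σwᵢ(|x−xᵢ|+|y−yᵢ|) = Σwᵢ|x−xᵢ| + Σwᵢ|y−yᵢ|, so x and y are optimised independently as 1-D weighted medians.
Total weight W = 377; half = 188.5.
x-coordinate, sorted with cumulative weight:
  x=1 (Northgate, w=4) cum 4
  x=4 (Riverbend, w=100) cum 104
  x=5 (Midtown, w=50) cum 154
  x=7 (Eastvale, w=15) cum 169
  x=10 (Westmoor, w=150) cum 319  ← median
  x=11 (Lakeside, w=5) cum 324
  x=15 (Southcross, w=3) cum 327
  x=23 (Hillcrest, w=50) cum 377
⇒ x* = 10
y-coordinate, sorted with cumulative weight:
  y=2 (Eastvale, w=15) cum 15
  y=7 (Riverbend, w=100) cum 115
  y=12 (Midtown, w=50) cum 165
  y=12 (Lakeside, w=5) cum 170
  y=13 (Hillcrest, w=50) cum 220  ← median
  y=18 (Westmoor, w=150) cum 370
  y=21 (Northgate, w=4) cum 374
  y=22 (Southcross, w=3) cum 377
⇒ y* = 13

(10, 13)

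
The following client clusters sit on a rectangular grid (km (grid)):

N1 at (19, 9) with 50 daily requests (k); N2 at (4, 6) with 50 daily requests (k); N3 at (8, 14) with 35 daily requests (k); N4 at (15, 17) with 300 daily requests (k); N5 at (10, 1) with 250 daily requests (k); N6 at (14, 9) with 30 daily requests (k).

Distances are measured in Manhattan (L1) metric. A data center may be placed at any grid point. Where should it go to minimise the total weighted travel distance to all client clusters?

(14, 9)

Manhattan distance separates: Σwᵢ(|x−xᵢ|+|y−yᵢ|) = Σwᵢ|x−xᵢ| + Σwᵢ|y−yᵢ|, so x and y are optimised independently as 1-D weighted medians.
Total weight W = 715; half = 357.5.
x-coordinate, sorted with cumulative weight:
  x=4 (N2, w=50) cum 50
  x=8 (N3, w=35) cum 85
  x=10 (N5, w=250) cum 335
  x=14 (N6, w=30) cum 365  ← median
  x=15 (N4, w=300) cum 665
  x=19 (N1, w=50) cum 715
⇒ x* = 14
y-coordinate, sorted with cumulative weight:
  y=1 (N5, w=250) cum 250
  y=6 (N2, w=50) cum 300
  y=9 (N1, w=50) cum 350
  y=9 (N6, w=30) cum 380  ← median
  y=14 (N3, w=35) cum 415
  y=17 (N4, w=300) cum 715
⇒ y* = 9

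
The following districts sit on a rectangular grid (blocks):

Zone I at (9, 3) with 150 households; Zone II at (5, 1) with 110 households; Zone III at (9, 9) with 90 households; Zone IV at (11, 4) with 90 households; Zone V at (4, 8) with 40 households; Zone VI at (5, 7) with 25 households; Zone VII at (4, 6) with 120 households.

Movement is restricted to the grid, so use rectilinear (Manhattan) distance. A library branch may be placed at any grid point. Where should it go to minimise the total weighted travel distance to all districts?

Manhattan distance separates: Σwᵢ(|x−xᵢ|+|y−yᵢ|) = Σwᵢ|x−xᵢ| + Σwᵢ|y−yᵢ|, so x and y are optimised independently as 1-D weighted medians.
Total weight W = 625; half = 312.5.
x-coordinate, sorted with cumulative weight:
  x=4 (Zone V, w=40) cum 40
  x=4 (Zone VII, w=120) cum 160
  x=5 (Zone II, w=110) cum 270
  x=5 (Zone VI, w=25) cum 295
  x=9 (Zone I, w=150) cum 445  ← median
  x=9 (Zone III, w=90) cum 535
  x=11 (Zone IV, w=90) cum 625
⇒ x* = 9
y-coordinate, sorted with cumulative weight:
  y=1 (Zone II, w=110) cum 110
  y=3 (Zone I, w=150) cum 260
  y=4 (Zone IV, w=90) cum 350  ← median
  y=6 (Zone VII, w=120) cum 470
  y=7 (Zone VI, w=25) cum 495
  y=8 (Zone V, w=40) cum 535
  y=9 (Zone III, w=90) cum 625
⇒ y* = 4

(9, 4)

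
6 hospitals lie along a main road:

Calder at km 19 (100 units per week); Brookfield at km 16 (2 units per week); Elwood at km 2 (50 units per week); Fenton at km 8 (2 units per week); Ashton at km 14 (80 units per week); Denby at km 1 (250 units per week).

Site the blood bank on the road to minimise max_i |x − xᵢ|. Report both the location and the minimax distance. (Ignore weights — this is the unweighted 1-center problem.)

The 1-center on a line is the midpoint of the two extreme points: leftmost at 1, rightmost at 19.
Optimal location = (1 + 19)/2 = 10; maximum distance = (19 − 1)/2 = 9.

location 10, max distance 9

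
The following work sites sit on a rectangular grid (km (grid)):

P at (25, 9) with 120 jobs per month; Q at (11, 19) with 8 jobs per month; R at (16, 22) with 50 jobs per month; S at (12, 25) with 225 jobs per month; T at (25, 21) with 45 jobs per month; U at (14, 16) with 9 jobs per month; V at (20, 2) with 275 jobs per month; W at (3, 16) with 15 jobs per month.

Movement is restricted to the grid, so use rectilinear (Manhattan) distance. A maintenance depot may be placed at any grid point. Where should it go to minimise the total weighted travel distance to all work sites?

(20, 9)

Manhattan distance separates: Σwᵢ(|x−xᵢ|+|y−yᵢ|) = Σwᵢ|x−xᵢ| + Σwᵢ|y−yᵢ|, so x and y are optimised independently as 1-D weighted medians.
Total weight W = 747; half = 373.5.
x-coordinate, sorted with cumulative weight:
  x=3 (W, w=15) cum 15
  x=11 (Q, w=8) cum 23
  x=12 (S, w=225) cum 248
  x=14 (U, w=9) cum 257
  x=16 (R, w=50) cum 307
  x=20 (V, w=275) cum 582  ← median
  x=25 (P, w=120) cum 702
  x=25 (T, w=45) cum 747
⇒ x* = 20
y-coordinate, sorted with cumulative weight:
  y=2 (V, w=275) cum 275
  y=9 (P, w=120) cum 395  ← median
  y=16 (U, w=9) cum 404
  y=16 (W, w=15) cum 419
  y=19 (Q, w=8) cum 427
  y=21 (T, w=45) cum 472
  y=22 (R, w=50) cum 522
  y=25 (S, w=225) cum 747
⇒ y* = 9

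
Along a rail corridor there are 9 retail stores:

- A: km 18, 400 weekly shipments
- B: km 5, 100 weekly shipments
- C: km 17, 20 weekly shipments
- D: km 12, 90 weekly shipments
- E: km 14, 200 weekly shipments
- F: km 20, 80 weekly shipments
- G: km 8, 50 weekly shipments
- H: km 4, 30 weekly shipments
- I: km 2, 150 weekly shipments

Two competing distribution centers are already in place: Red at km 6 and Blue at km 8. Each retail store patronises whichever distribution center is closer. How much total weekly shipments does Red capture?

280

The indifferent point is the midpoint (6+8)/2 = 7; retail stores left of it (closer to Red at 6) go to Red, those right go to Blue.
  I at 2 (w=150) → Red
  H at 4 (w=30) → Red
  B at 5 (w=100) → Red
  G at 8 (w=50) → Blue
  D at 12 (w=90) → Blue
  E at 14 (w=200) → Blue
  C at 17 (w=20) → Blue
  A at 18 (w=400) → Blue
  F at 20 (w=80) → Blue
Red captures 280; Blue captures 840.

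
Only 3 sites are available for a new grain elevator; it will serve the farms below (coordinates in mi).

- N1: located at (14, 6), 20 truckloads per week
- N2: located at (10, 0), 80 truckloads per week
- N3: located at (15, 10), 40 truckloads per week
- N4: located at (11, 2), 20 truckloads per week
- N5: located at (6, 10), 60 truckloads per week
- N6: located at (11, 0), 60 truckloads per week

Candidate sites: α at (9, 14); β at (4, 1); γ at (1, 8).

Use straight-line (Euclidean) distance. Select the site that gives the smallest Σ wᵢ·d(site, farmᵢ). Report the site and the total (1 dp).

Total weighted distance at each candidate:
  α (9, 14): total = 2991.8
  β (4, 1): total = 2397.6
  γ (1, 8): total = 3116.8
Minimum is at β with total 2397.6 mi.

β, total 2397.6 mi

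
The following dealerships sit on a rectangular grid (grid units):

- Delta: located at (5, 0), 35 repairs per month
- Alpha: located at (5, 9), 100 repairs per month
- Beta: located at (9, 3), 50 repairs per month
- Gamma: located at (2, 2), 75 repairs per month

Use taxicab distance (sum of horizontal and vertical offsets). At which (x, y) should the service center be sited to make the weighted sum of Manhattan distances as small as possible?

Manhattan distance separates: Σwᵢ(|x−xᵢ|+|y−yᵢ|) = Σwᵢ|x−xᵢ| + Σwᵢ|y−yᵢ|, so x and y are optimised independently as 1-D weighted medians.
Total weight W = 260; half = 130.
x-coordinate, sorted with cumulative weight:
  x=2 (Gamma, w=75) cum 75
  x=5 (Delta, w=35) cum 110
  x=5 (Alpha, w=100) cum 210  ← median
  x=9 (Beta, w=50) cum 260
⇒ x* = 5
y-coordinate, sorted with cumulative weight:
  y=0 (Delta, w=35) cum 35
  y=2 (Gamma, w=75) cum 110
  y=3 (Beta, w=50) cum 160  ← median
  y=9 (Alpha, w=100) cum 260
⇒ y* = 3

(5, 3)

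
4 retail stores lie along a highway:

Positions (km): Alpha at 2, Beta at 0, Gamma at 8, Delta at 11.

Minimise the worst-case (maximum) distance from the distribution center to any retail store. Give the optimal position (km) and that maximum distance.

location 5.5, max distance 5.5

The 1-center on a line is the midpoint of the two extreme points: leftmost at 0, rightmost at 11.
Optimal location = (0 + 11)/2 = 5.5; maximum distance = (11 − 0)/2 = 5.5.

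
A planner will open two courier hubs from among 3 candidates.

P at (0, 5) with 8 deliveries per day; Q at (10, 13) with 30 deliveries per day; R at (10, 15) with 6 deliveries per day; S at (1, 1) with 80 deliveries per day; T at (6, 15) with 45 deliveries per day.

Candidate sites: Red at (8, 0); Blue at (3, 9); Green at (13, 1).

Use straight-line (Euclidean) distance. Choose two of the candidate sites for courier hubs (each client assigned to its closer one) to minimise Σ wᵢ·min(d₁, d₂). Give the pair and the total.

Evaluate every pair (each demand assigned to the nearer of the two):
  {Red, Blue}: total = 1204.7
  {Blue, Green}: total = 1298.8
  {Red, Green}: total = 1779.1
Best pair: {Red, Blue} with total 1204.7.

{Red, Blue}, total 1204.7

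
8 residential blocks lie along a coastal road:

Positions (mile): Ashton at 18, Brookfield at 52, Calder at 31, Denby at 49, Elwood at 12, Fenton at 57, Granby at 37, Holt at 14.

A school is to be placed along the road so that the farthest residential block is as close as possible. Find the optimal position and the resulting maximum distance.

location 34.5, max distance 22.5

The 1-center on a line is the midpoint of the two extreme points: leftmost at 12, rightmost at 57.
Optimal location = (12 + 57)/2 = 34.5; maximum distance = (57 − 12)/2 = 22.5.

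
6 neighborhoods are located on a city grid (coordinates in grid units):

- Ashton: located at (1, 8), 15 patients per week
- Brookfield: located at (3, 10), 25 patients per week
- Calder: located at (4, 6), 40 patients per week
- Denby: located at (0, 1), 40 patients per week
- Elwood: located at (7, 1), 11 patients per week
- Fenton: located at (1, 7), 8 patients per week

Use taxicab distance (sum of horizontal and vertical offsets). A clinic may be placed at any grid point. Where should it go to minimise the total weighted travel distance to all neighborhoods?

Manhattan distance separates: Σwᵢ(|x−xᵢ|+|y−yᵢ|) = Σwᵢ|x−xᵢ| + Σwᵢ|y−yᵢ|, so x and y are optimised independently as 1-D weighted medians.
Total weight W = 139; half = 69.5.
x-coordinate, sorted with cumulative weight:
  x=0 (Denby, w=40) cum 40
  x=1 (Ashton, w=15) cum 55
  x=1 (Fenton, w=8) cum 63
  x=3 (Brookfield, w=25) cum 88  ← median
  x=4 (Calder, w=40) cum 128
  x=7 (Elwood, w=11) cum 139
⇒ x* = 3
y-coordinate, sorted with cumulative weight:
  y=1 (Denby, w=40) cum 40
  y=1 (Elwood, w=11) cum 51
  y=6 (Calder, w=40) cum 91  ← median
  y=7 (Fenton, w=8) cum 99
  y=8 (Ashton, w=15) cum 114
  y=10 (Brookfield, w=25) cum 139
⇒ y* = 6

(3, 6)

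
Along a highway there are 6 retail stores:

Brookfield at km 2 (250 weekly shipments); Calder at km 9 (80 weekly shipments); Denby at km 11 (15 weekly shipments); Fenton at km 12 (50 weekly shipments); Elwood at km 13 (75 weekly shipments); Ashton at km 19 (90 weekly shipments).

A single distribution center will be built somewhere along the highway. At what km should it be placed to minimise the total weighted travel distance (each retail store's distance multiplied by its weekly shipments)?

For a sum of weighted absolute distances on a line, the optimum is the weighted median (not the mean). Total weight W = 560; half-weight = 280.
Sort by position and accumulate weight:
  km 2 (Brookfield, w=250) → cum 250
  km 9 (Calder, w=80) → cum 330  ≥ 280 → median here
  km 11 (Denby, w=15) → cum 345
  km 12 (Fenton, w=50) → cum 395
  km 13 (Elwood, w=75) → cum 470
  km 19 (Ashton, w=90) → cum 560
Optimal location: km 9.

x = 9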